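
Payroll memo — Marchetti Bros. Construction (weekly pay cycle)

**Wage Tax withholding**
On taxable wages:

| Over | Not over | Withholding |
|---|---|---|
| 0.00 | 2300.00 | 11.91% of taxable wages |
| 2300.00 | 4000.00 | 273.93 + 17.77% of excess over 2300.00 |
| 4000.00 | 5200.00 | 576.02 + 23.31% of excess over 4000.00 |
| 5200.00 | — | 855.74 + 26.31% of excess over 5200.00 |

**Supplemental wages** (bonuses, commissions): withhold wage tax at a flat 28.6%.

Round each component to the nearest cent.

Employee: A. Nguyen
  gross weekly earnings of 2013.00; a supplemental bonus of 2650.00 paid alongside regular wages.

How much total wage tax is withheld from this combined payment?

Wage Tax: taxable = 2013.00
  11.91% × 2013.00 = 239.75
Supplemental (28.6% flat on bonus): 28.6% × 2650.00 = 757.90
Total wage tax: 239.75 + 757.90 = 997.65

997.65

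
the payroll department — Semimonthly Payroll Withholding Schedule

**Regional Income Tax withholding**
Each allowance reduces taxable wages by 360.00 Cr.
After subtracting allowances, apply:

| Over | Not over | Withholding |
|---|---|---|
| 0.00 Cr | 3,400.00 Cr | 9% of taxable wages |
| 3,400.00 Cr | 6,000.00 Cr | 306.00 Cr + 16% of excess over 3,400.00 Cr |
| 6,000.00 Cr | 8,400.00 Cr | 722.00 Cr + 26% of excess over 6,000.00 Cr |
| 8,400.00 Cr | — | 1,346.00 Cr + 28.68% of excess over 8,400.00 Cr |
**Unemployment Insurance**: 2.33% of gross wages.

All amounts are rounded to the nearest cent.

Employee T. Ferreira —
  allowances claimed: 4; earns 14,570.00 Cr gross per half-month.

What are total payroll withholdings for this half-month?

Regional Income Tax: taxable = 14,570.00 Cr − 4×360.00 Cr = 13,130.00 Cr
  1,346.00 Cr + 28.68% × (13,130.00 Cr − 8,400.00 Cr) = 1,346.00 Cr + 28.68% × 4,730.00 Cr = 2,702.56 Cr
Unemployment Insurance: 2.33% × 14,570.00 Cr = 339.48 Cr
Total: 2,702.56 Cr + 339.48 Cr = 3,042.04 Cr

3,042.04 Cr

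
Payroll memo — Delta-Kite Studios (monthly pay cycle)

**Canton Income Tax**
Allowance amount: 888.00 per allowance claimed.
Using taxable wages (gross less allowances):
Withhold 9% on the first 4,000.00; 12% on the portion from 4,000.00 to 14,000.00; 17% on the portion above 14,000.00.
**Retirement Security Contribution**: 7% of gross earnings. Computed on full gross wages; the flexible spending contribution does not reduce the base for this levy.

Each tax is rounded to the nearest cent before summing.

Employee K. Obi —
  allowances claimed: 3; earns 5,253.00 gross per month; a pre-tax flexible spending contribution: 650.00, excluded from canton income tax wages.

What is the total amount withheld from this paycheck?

Canton Income Tax: taxable = 5,253.00 − 650.00 − 3×888.00 = 1,939.00
  9% × 1,939.00 = 174.51
Retirement Security Contribution: 7% × 5,253.00 = 367.71
Total: 174.51 + 367.71 = 542.22

542.22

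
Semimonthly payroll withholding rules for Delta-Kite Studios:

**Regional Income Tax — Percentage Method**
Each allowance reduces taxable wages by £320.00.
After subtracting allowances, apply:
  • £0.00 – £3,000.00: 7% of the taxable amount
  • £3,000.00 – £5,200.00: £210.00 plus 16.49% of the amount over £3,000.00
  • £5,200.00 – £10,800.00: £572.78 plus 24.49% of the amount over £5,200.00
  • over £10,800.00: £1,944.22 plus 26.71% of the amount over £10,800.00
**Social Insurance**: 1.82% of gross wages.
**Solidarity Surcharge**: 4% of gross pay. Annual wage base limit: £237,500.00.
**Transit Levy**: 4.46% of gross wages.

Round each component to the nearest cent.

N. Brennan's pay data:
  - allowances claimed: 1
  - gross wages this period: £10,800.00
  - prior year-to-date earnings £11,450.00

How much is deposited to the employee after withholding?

Regional Income Tax: taxable = £10,800.00 − 1×£320.00 = £10,480.00
  £572.78 + 24.49% × (£10,480.00 − £5,200.00) = £572.78 + 24.49% × £5,280.00 = £1,865.85
Social Insurance: 1.82% × £10,800.00 = £196.56
Solidarity Surcharge: 4% × £10,800.00 = £432.00
Transit Levy: 4.46% × £10,800.00 = £481.68
Total withheld: £1,865.85 + £196.56 + £432.00 + £481.68 = £2,976.09
Net pay: £10,800.00 − £2,976.09 = £7,823.91

£7,823.91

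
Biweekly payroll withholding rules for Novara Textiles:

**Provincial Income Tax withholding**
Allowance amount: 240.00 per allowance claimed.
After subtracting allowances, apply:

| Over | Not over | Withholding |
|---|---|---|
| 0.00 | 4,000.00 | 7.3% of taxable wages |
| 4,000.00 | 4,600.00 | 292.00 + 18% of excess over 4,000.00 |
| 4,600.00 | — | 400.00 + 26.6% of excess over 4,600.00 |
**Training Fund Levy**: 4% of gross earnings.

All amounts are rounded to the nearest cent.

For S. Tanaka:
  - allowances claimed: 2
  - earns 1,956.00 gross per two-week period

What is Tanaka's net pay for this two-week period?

1,770.01

Provincial Income Tax: taxable = 1,956.00 − 2×240.00 = 1,476.00
  7.3% × 1,476.00 = 107.75
Training Fund Levy: 4% × 1,956.00 = 78.24
Total withheld: 107.75 + 78.24 = 185.99
Net pay: 1,956.00 − 185.99 = 1,770.01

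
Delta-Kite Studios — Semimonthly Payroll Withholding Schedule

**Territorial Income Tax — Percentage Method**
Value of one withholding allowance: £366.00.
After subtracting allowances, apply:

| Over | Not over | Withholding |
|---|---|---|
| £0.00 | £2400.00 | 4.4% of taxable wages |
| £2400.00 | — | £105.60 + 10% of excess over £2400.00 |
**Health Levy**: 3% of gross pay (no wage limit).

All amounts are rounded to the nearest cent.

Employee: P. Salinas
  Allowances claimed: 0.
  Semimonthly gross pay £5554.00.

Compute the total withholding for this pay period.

£587.62

Territorial Income Tax: taxable = £5554.00
  £105.60 + 10% × (£5554.00 − £2400.00) = £105.60 + 10% × £3154.00 = £421.00
Health Levy: 3% × £5554.00 = £166.62
Total: £421.00 + £166.62 = £587.62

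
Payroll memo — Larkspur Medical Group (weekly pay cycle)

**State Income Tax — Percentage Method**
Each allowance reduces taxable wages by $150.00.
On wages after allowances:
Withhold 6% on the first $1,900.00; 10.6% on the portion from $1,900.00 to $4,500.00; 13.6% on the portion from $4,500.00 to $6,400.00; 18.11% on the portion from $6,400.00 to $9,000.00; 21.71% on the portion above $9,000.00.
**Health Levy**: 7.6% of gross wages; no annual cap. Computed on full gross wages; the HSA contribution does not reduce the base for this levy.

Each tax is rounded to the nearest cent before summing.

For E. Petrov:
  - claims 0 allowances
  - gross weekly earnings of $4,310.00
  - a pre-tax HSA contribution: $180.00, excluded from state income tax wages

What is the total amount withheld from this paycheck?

State Income Tax: taxable = $4,310.00 − $180.00 = $4,130.00
  $114.00 + 10.6% × ($4,130.00 − $1,900.00) = $114.00 + 10.6% × $2,230.00 = $350.38
Health Levy: 7.6% × $4,310.00 = $327.56
Total: $350.38 + $327.56 = $677.94

$677.94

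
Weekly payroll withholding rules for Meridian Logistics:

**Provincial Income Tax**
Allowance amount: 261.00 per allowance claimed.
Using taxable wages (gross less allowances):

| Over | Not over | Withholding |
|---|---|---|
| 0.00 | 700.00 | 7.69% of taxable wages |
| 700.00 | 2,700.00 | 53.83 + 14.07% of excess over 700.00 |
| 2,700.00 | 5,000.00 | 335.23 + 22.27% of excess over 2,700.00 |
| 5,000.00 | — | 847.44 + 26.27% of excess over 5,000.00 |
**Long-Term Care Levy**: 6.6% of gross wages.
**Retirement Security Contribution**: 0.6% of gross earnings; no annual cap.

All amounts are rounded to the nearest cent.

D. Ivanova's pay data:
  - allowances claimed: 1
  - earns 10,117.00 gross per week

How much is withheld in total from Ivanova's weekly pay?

Provincial Income Tax: taxable = 10,117.00 − 1×261.00 = 9,856.00
  847.44 + 26.27% × (9,856.00 − 5,000.00) = 847.44 + 26.27% × 4,856.00 = 2,123.11
Long-Term Care Levy: 6.6% × 10,117.00 = 667.72
Retirement Security Contribution: 0.6% × 10,117.00 = 60.70
Total: 2,123.11 + 667.72 + 60.70 = 2,851.53

2,851.53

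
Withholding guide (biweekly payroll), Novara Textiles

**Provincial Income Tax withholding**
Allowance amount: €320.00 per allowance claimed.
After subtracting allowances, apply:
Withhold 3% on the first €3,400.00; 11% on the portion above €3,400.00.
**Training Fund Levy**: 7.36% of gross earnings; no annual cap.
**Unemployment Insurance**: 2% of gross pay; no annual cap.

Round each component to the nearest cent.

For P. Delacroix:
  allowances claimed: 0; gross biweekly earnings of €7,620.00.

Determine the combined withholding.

€1,279.43

Provincial Income Tax: taxable = €7,620.00
  €102.00 + 11% × (€7,620.00 − €3,400.00) = €102.00 + 11% × €4,220.00 = €566.20
Training Fund Levy: 7.36% × €7,620.00 = €560.83
Unemployment Insurance: 2% × €7,620.00 = €152.40
Total: €566.20 + €560.83 + €152.40 = €1,279.43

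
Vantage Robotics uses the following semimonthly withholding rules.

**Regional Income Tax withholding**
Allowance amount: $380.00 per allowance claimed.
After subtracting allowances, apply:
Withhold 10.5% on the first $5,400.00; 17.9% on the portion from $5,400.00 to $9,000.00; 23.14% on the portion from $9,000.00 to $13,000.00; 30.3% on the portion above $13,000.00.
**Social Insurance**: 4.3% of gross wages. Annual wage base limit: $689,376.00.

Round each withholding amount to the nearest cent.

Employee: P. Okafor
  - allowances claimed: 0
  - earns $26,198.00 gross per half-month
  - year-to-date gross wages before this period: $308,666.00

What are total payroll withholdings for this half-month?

$7,262.50

Regional Income Tax: taxable = $26,198.00
  $2,137.00 + 30.3% × ($26,198.00 − $13,000.00) = $2,137.00 + 30.3% × $13,198.00 = $6,135.99
Social Insurance: 4.3% × $26,198.00 = $1,126.51
Total: $6,135.99 + $1,126.51 = $7,262.50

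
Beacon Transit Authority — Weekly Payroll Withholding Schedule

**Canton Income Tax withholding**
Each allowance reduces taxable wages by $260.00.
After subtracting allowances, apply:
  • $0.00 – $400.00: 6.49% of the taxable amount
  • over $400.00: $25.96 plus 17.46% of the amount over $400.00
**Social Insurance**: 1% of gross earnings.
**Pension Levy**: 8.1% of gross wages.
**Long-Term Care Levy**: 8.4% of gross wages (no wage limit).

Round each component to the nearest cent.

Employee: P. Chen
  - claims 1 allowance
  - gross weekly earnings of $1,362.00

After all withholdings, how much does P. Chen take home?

Canton Income Tax: taxable = $1,362.00 − 1×$260.00 = $1,102.00
  $25.96 + 17.46% × ($1,102.00 − $400.00) = $25.96 + 17.46% × $702.00 = $148.53
Social Insurance: 1% × $1,362.00 = $13.62
Pension Levy: 8.1% × $1,362.00 = $110.32
Long-Term Care Levy: 8.4% × $1,362.00 = $114.41
Total withheld: $148.53 + $13.62 + $110.32 + $114.41 = $386.88
Net pay: $1,362.00 − $386.88 = $975.12

$975.12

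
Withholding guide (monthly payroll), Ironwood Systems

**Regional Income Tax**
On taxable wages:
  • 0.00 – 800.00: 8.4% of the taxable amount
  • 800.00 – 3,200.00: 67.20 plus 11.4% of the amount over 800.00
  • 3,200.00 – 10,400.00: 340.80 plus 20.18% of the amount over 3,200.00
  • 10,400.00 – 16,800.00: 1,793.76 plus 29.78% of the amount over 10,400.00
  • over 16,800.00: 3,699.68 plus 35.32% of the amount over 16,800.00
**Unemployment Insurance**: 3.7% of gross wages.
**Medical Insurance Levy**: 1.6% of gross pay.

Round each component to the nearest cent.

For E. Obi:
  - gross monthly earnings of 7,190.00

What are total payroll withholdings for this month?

Regional Income Tax: taxable = 7,190.00
  340.80 + 20.18% × (7,190.00 − 3,200.00) = 340.80 + 20.18% × 3,990.00 = 1,145.98
Unemployment Insurance: 3.7% × 7,190.00 = 266.03
Medical Insurance Levy: 1.6% × 7,190.00 = 115.04
Total: 1,145.98 + 266.03 + 115.04 = 1,527.05

1,527.05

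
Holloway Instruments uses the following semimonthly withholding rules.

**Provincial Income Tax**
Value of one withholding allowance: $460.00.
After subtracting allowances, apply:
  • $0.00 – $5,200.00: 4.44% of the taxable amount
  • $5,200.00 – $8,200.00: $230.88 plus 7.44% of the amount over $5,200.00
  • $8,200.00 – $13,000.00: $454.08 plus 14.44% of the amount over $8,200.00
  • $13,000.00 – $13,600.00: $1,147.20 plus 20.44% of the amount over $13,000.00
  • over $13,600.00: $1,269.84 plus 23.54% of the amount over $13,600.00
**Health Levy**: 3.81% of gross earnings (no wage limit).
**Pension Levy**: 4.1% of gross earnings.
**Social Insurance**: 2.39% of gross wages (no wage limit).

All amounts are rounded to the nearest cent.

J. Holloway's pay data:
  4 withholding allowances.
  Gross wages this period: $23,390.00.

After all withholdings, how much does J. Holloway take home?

$17,839.56

Provincial Income Tax: taxable = $23,390.00 − 4×$460.00 = $21,550.00
  $1,269.84 + 23.54% × ($21,550.00 − $13,600.00) = $1,269.84 + 23.54% × $7,950.00 = $3,141.27
Health Levy: 3.81% × $23,390.00 = $891.16
Pension Levy: 4.1% × $23,390.00 = $958.99
Social Insurance: 2.39% × $23,390.00 = $559.02
Total withheld: $3,141.27 + $891.16 + $958.99 + $559.02 = $5,550.44
Net pay: $23,390.00 − $5,550.44 = $17,839.56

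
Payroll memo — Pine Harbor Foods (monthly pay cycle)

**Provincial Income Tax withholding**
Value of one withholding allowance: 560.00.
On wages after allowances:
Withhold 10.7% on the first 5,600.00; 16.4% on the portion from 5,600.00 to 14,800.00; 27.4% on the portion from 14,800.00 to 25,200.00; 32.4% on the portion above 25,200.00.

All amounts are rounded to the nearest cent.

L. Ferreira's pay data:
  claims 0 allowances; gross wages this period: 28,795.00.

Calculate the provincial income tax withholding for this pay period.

6,122.38

Provincial Income Tax: taxable = 28,795.00
  4,957.60 + 32.4% × (28,795.00 − 25,200.00) = 4,957.60 + 32.4% × 3,595.00 = 6,122.38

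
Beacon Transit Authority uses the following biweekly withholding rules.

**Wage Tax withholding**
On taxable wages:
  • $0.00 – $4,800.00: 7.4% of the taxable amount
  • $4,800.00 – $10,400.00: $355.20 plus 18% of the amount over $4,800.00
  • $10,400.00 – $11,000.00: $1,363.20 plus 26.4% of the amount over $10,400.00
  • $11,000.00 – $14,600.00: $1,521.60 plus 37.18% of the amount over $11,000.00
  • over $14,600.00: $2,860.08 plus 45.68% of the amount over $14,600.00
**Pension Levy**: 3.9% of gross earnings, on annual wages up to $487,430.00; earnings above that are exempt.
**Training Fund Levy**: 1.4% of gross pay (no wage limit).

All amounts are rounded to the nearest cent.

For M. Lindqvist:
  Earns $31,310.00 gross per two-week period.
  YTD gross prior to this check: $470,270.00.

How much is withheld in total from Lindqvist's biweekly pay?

$11,600.79

Wage Tax: taxable = $31,310.00
  $2,860.08 + 45.68% × ($31,310.00 − $14,600.00) = $2,860.08 + 45.68% × $16,710.00 = $10,493.21
Pension Levy: cap $487,430.00 − YTD $470,270.00 = $17,160.00 subject; 3.9% × $17,160.00 = $669.24
Training Fund Levy: 1.4% × $31,310.00 = $438.34
Total: $10,493.21 + $669.24 + $438.34 = $11,600.79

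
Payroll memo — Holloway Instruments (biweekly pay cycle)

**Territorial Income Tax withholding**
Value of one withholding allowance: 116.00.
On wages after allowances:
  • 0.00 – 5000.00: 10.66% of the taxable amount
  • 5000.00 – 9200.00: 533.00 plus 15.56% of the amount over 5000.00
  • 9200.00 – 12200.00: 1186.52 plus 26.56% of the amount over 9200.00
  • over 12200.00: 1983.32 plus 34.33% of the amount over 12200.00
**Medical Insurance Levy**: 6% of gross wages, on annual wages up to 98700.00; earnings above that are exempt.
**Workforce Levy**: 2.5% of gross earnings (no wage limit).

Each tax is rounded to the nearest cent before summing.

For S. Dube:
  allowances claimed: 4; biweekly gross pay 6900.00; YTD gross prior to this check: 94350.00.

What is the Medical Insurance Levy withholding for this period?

Medical Insurance Levy: cap 98700.00 − YTD 94350.00 = 4350.00 subject; 6% × 4350.00 = 261.00

261.00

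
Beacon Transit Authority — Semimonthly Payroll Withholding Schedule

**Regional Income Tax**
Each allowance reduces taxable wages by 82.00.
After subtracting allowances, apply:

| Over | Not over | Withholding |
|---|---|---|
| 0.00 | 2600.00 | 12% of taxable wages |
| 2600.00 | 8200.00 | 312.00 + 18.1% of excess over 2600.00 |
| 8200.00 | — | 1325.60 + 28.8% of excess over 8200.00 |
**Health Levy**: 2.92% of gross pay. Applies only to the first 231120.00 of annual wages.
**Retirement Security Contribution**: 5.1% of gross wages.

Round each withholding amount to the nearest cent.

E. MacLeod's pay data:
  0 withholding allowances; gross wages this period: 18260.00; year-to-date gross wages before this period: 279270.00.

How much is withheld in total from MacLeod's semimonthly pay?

5154.14

Regional Income Tax: taxable = 18260.00
  1325.60 + 28.8% × (18260.00 − 8200.00) = 1325.60 + 28.8% × 10060.00 = 4222.88
Health Levy: YTD 279270.00 ≥ cap 231120.00 → 0.00
Retirement Security Contribution: 5.1% × 18260.00 = 931.26
Total: 4222.88 + 0.00 + 931.26 = 5154.14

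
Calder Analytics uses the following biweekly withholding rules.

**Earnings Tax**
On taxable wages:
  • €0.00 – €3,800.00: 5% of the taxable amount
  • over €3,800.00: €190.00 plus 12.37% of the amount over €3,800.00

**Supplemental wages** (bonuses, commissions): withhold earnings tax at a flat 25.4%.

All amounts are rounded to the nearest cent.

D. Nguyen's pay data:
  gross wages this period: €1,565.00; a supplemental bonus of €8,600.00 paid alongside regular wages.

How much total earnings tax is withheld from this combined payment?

Earnings Tax: taxable = €1,565.00
  5% × €1,565.00 = €78.25
Supplemental (25.4% flat on bonus): 25.4% × €8,600.00 = €2,184.40
Total earnings tax: €78.25 + €2,184.40 = €2,262.65

€2,262.65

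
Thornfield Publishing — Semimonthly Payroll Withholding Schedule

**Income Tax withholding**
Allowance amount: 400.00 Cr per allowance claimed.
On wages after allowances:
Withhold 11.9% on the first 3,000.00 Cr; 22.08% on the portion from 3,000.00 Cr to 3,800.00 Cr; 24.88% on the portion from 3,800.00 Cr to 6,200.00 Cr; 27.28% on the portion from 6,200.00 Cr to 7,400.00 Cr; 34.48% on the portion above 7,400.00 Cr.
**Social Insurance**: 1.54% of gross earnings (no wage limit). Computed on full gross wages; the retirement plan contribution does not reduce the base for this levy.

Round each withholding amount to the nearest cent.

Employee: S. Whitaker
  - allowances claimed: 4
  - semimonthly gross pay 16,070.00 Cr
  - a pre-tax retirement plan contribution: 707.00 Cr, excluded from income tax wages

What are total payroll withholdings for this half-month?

Income Tax: taxable = 16,070.00 Cr − 707.00 Cr − 4×400.00 Cr = 13,763.00 Cr
  1,458.12 Cr + 34.48% × (13,763.00 Cr − 7,400.00 Cr) = 1,458.12 Cr + 34.48% × 6,363.00 Cr = 3,652.08 Cr
Social Insurance: 1.54% × 16,070.00 Cr = 247.48 Cr
Total: 3,652.08 Cr + 247.48 Cr = 3,899.56 Cr

3,899.56 Cr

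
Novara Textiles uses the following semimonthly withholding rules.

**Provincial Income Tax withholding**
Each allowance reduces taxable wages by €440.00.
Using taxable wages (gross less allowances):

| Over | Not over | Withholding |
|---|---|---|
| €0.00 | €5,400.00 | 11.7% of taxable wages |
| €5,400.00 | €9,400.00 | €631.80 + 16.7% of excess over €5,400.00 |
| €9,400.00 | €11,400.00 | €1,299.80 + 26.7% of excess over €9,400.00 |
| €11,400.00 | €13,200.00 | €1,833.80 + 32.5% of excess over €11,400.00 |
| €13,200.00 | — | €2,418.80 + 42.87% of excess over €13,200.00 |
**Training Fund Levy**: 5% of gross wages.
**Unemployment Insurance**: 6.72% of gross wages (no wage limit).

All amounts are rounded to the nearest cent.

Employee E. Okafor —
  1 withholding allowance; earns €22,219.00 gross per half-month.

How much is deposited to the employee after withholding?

€13,518.31

Provincial Income Tax: taxable = €22,219.00 − 1×€440.00 = €21,779.00
  €2,418.80 + 42.87% × (€21,779.00 − €13,200.00) = €2,418.80 + 42.87% × €8,579.00 = €6,096.62
Training Fund Levy: 5% × €22,219.00 = €1,110.95
Unemployment Insurance: 6.72% × €22,219.00 = €1,493.12
Total withheld: €6,096.62 + €1,110.95 + €1,493.12 = €8,700.69
Net pay: €22,219.00 − €8,700.69 = €13,518.31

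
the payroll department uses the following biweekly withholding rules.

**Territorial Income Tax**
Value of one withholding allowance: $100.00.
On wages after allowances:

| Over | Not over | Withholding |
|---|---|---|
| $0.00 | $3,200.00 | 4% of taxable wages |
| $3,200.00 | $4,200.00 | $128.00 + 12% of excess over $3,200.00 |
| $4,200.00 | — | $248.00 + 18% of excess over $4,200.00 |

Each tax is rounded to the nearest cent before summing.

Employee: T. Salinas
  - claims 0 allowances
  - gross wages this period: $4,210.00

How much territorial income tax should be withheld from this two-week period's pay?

$249.80

Territorial Income Tax: taxable = $4,210.00
  $248.00 + 18% × ($4,210.00 − $4,200.00) = $248.00 + 18% × $10.00 = $249.80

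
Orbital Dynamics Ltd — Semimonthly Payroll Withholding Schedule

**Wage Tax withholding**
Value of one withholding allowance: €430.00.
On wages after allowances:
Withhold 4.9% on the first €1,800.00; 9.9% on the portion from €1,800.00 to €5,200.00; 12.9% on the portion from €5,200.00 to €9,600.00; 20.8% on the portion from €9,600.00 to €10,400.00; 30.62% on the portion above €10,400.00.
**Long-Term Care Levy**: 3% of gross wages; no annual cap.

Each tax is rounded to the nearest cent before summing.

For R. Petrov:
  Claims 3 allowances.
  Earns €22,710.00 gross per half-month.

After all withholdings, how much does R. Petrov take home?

Wage Tax: taxable = €22,710.00 − 3×€430.00 = €21,420.00
  €1,158.80 + 30.62% × (€21,420.00 − €10,400.00) = €1,158.80 + 30.62% × €11,020.00 = €4,533.12
Long-Term Care Levy: 3% × €22,710.00 = €681.30
Total withheld: €4,533.12 + €681.30 = €5,214.42
Net pay: €22,710.00 − €5,214.42 = €17,495.58

€17,495.58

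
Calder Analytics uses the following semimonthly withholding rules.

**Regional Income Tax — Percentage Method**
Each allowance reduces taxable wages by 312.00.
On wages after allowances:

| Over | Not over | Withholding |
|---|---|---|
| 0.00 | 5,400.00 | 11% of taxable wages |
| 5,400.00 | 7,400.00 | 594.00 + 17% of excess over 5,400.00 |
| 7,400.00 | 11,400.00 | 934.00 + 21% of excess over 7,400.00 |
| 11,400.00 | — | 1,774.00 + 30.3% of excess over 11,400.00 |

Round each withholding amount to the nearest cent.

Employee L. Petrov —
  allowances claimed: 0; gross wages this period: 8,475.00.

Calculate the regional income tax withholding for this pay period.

1,159.75

Regional Income Tax: taxable = 8,475.00
  934.00 + 21% × (8,475.00 − 7,400.00) = 934.00 + 21% × 1,075.00 = 1,159.75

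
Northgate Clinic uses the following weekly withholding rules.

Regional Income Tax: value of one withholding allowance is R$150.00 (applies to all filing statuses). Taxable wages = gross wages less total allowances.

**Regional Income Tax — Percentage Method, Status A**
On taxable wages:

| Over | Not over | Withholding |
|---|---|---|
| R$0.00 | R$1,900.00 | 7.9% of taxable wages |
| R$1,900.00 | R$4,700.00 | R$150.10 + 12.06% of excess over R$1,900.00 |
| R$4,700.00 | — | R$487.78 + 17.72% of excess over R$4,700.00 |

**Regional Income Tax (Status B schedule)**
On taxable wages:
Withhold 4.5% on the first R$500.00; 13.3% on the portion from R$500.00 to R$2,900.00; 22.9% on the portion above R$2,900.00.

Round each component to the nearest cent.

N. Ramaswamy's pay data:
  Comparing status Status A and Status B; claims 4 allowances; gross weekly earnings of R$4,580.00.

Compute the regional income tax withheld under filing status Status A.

Regional Income Tax (Status A): taxable = R$4,580.00 − 4×R$150.00 = R$3,980.00
  R$150.10 + 12.06% × (R$3,980.00 − R$1,900.00) = R$150.10 + 12.06% × R$2,080.00 = R$400.95

R$400.95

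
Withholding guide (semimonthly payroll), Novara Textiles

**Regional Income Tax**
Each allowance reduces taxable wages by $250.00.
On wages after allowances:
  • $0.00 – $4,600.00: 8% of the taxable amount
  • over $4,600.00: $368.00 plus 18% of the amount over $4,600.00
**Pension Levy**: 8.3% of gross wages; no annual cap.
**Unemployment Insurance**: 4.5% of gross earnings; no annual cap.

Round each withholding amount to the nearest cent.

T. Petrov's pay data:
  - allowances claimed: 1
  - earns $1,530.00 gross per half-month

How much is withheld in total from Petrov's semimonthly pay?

$298.24

Regional Income Tax: taxable = $1,530.00 − 1×$250.00 = $1,280.00
  8% × $1,280.00 = $102.40
Pension Levy: 8.3% × $1,530.00 = $126.99
Unemployment Insurance: 4.5% × $1,530.00 = $68.85
Total: $102.40 + $126.99 + $68.85 = $298.24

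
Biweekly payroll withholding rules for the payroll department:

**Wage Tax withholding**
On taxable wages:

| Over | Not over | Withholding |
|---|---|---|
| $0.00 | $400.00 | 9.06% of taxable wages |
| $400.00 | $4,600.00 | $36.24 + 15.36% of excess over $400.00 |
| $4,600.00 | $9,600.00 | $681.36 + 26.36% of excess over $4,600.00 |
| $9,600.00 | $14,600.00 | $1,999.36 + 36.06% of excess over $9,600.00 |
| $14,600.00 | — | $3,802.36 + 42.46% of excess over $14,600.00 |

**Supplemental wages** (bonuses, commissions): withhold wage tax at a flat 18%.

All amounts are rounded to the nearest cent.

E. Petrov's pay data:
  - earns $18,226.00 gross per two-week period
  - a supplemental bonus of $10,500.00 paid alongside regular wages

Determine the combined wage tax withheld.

Wage Tax: taxable = $18,226.00
  $3,802.36 + 42.46% × ($18,226.00 − $14,600.00) = $3,802.36 + 42.46% × $3,626.00 = $5,341.96
Supplemental (18% flat on bonus): 18% × $10,500.00 = $1,890.00
Total wage tax: $5,341.96 + $1,890.00 = $7,231.96

$7,231.96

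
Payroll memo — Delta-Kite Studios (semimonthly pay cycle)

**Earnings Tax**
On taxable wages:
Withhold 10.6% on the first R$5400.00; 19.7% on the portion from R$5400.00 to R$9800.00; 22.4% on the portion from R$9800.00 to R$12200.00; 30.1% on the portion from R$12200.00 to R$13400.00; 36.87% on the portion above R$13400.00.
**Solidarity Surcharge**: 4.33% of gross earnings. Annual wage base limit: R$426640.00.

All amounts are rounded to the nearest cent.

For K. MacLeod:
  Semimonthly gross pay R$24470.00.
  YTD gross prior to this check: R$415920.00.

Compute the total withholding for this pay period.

Earnings Tax: taxable = R$24470.00
  R$2338.00 + 36.87% × (R$24470.00 − R$13400.00) = R$2338.00 + 36.87% × R$11070.00 = R$6419.51
Solidarity Surcharge: cap R$426640.00 − YTD R$415920.00 = R$10720.00 subject; 4.33% × R$10720.00 = R$464.18
Total: R$6419.51 + R$464.18 = R$6883.69

R$6883.69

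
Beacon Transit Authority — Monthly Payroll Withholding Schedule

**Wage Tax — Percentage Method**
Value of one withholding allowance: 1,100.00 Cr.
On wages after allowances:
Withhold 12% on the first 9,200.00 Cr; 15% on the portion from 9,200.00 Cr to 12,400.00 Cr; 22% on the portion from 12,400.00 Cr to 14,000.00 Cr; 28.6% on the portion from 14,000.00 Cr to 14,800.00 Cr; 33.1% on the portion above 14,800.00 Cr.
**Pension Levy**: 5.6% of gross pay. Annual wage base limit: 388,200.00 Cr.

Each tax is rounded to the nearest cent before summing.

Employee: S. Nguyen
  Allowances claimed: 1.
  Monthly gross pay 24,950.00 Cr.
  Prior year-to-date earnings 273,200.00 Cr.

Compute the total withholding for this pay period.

Wage Tax: taxable = 24,950.00 Cr − 1×1,100.00 Cr = 23,850.00 Cr
  2,164.80 Cr + 33.1% × (23,850.00 Cr − 14,800.00 Cr) = 2,164.80 Cr + 33.1% × 9,050.00 Cr = 5,160.35 Cr
Pension Levy: 5.6% × 24,950.00 Cr = 1,397.20 Cr
Total: 5,160.35 Cr + 1,397.20 Cr = 6,557.55 Cr

6,557.55 Cr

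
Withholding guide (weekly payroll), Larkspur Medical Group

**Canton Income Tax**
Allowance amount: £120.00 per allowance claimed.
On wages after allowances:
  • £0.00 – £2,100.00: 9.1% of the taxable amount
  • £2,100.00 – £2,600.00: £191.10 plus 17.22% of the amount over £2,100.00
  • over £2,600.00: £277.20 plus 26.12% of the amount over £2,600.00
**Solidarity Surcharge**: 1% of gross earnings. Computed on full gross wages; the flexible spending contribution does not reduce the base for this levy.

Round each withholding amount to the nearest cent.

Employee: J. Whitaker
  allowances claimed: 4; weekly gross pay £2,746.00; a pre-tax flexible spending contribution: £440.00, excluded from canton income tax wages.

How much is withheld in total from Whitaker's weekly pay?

Canton Income Tax: taxable = £2,746.00 − £440.00 − 4×£120.00 = £1,826.00
  9.1% × £1,826.00 = £166.17
Solidarity Surcharge: 1% × £2,746.00 = £27.46
Total: £166.17 + £27.46 = £193.63

£193.63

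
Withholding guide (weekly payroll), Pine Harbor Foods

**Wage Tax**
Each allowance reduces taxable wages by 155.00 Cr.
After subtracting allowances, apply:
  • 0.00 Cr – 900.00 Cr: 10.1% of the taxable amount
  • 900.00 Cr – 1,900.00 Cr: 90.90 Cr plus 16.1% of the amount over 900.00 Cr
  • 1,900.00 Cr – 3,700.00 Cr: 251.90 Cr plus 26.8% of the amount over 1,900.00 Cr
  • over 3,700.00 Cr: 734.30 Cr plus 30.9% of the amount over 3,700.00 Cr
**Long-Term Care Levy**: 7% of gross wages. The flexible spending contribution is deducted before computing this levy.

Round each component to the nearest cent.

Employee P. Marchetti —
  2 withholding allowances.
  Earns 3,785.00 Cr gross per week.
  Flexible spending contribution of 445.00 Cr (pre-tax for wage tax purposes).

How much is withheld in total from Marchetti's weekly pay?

788.54 Cr

Wage Tax: taxable = 3,785.00 Cr − 445.00 Cr − 2×155.00 Cr = 3,030.00 Cr
  251.90 Cr + 26.8% × (3,030.00 Cr − 1,900.00 Cr) = 251.90 Cr + 26.8% × 1,130.00 Cr = 554.74 Cr
Long-Term Care Levy: 7% × 3,340.00 Cr = 233.80 Cr
Total: 554.74 Cr + 233.80 Cr = 788.54 Cr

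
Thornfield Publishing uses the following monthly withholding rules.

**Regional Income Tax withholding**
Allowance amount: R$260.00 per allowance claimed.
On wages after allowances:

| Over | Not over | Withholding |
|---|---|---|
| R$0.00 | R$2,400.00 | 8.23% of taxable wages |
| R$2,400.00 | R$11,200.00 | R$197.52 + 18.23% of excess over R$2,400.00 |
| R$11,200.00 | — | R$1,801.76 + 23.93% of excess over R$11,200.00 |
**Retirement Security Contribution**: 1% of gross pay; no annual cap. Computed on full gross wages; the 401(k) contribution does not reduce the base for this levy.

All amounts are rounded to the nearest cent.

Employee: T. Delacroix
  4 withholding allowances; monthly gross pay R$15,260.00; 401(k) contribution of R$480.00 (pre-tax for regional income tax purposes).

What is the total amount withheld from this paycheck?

R$2,562.18

Regional Income Tax: taxable = R$15,260.00 − R$480.00 − 4×R$260.00 = R$13,740.00
  R$1,801.76 + 23.93% × (R$13,740.00 − R$11,200.00) = R$1,801.76 + 23.93% × R$2,540.00 = R$2,409.58
Retirement Security Contribution: 1% × R$15,260.00 = R$152.60
Total: R$2,409.58 + R$152.60 = R$2,562.18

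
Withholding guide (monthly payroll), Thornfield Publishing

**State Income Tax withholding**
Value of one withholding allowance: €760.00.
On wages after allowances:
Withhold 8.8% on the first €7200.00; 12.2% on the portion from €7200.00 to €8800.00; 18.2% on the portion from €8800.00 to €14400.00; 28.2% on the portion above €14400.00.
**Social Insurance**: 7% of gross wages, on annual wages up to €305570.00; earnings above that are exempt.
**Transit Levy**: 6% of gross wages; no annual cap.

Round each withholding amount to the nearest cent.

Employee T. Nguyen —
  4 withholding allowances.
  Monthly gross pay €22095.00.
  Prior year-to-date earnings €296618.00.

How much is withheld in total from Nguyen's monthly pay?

€5113.05

State Income Tax: taxable = €22095.00 − 4×€760.00 = €19055.00
  €1848.00 + 28.2% × (€19055.00 − €14400.00) = €1848.00 + 28.2% × €4655.00 = €3160.71
Social Insurance: cap €305570.00 − YTD €296618.00 = €8952.00 subject; 7% × €8952.00 = €626.64
Transit Levy: 6% × €22095.00 = €1325.70
Total: €3160.71 + €626.64 + €1325.70 = €5113.05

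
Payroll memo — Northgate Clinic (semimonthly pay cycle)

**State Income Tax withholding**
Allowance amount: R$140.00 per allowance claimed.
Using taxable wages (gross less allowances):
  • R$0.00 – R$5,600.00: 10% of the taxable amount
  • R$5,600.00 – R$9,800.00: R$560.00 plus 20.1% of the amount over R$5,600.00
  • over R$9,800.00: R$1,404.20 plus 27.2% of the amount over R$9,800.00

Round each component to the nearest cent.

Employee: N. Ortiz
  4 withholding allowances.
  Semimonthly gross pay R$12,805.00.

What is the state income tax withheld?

State Income Tax: taxable = R$12,805.00 − 4×R$140.00 = R$12,245.00
  R$1,404.20 + 27.2% × (R$12,245.00 − R$9,800.00) = R$1,404.20 + 27.2% × R$2,445.00 = R$2,069.24

R$2,069.24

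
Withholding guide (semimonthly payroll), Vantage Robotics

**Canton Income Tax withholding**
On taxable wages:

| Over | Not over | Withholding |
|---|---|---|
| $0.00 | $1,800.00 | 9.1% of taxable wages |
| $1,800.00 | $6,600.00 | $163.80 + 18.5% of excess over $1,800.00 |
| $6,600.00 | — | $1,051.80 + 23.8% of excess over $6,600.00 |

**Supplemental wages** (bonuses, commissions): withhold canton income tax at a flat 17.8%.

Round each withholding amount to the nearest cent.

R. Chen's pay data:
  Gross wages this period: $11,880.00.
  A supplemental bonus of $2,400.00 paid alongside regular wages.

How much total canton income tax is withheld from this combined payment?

Canton Income Tax: taxable = $11,880.00
  $1,051.80 + 23.8% × ($11,880.00 − $6,600.00) = $1,051.80 + 23.8% × $5,280.00 = $2,308.44
Supplemental (17.8% flat on bonus): 17.8% × $2,400.00 = $427.20
Total canton income tax: $2,308.44 + $427.20 = $2,735.64

$2,735.64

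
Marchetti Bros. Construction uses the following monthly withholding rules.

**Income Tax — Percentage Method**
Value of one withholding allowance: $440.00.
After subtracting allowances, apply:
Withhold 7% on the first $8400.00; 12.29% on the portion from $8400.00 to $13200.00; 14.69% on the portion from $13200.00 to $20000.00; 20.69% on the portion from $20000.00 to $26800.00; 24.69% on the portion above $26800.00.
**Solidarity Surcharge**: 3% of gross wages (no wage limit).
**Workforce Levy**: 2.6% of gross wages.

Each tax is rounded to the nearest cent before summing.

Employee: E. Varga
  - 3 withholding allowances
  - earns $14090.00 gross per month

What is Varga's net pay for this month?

$12175.89

Income Tax: taxable = $14090.00 − 3×$440.00 = $12770.00
  $588.00 + 12.29% × ($12770.00 − $8400.00) = $588.00 + 12.29% × $4370.00 = $1125.07
Solidarity Surcharge: 3% × $14090.00 = $422.70
Workforce Levy: 2.6% × $14090.00 = $366.34
Total withheld: $1125.07 + $422.70 + $366.34 = $1914.11
Net pay: $14090.00 − $1914.11 = $12175.89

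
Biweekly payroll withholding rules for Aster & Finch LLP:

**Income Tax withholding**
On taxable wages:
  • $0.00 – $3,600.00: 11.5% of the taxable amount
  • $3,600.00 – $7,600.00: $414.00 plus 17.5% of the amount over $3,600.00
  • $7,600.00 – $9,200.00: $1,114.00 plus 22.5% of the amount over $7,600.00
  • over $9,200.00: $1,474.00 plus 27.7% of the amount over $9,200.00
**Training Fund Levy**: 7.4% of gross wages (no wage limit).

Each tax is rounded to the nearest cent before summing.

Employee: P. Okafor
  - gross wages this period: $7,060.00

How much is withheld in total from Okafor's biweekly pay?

Income Tax: taxable = $7,060.00
  $414.00 + 17.5% × ($7,060.00 − $3,600.00) = $414.00 + 17.5% × $3,460.00 = $1,019.50
Training Fund Levy: 7.4% × $7,060.00 = $522.44
Total: $1,019.50 + $522.44 = $1,541.94

$1,541.94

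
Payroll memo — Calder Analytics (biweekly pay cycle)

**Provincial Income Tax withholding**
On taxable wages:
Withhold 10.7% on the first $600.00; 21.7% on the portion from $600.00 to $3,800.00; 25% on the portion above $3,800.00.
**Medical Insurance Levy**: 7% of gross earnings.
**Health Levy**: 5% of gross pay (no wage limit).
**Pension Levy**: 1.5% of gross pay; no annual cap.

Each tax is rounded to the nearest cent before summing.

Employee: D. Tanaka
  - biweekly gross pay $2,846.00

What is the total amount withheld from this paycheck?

$935.79

Provincial Income Tax: taxable = $2,846.00
  $64.20 + 21.7% × ($2,846.00 − $600.00) = $64.20 + 21.7% × $2,246.00 = $551.58
Medical Insurance Levy: 7% × $2,846.00 = $199.22
Health Levy: 5% × $2,846.00 = $142.30
Pension Levy: 1.5% × $2,846.00 = $42.69
Total: $551.58 + $199.22 + $142.30 + $42.69 = $935.79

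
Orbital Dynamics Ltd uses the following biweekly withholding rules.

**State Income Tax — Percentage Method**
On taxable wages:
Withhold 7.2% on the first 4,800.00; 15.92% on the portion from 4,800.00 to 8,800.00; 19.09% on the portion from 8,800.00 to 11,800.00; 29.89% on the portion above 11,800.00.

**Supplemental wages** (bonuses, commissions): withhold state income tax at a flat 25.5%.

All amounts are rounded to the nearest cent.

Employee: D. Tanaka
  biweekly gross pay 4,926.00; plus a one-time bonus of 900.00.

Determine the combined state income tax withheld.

595.16

State Income Tax: taxable = 4,926.00
  345.60 + 15.92% × (4,926.00 − 4,800.00) = 345.60 + 15.92% × 126.00 = 365.66
Supplemental (25.5% flat on bonus): 25.5% × 900.00 = 229.50
Total state income tax: 365.66 + 229.50 = 595.16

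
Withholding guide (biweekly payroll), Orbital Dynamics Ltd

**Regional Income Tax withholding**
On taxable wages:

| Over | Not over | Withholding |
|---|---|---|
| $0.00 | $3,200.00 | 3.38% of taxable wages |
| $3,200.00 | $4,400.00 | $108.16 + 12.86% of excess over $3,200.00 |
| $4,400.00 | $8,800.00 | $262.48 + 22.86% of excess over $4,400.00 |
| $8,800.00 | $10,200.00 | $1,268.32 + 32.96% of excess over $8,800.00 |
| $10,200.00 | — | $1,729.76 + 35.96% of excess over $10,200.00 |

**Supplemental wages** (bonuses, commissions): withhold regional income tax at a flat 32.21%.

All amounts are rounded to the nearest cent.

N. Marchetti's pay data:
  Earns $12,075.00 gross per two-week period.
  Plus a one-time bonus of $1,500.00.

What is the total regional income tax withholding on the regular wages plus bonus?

$2,887.16

Regional Income Tax: taxable = $12,075.00
  $1,729.76 + 35.96% × ($12,075.00 − $10,200.00) = $1,729.76 + 35.96% × $1,875.00 = $2,404.01
Supplemental (32.21% flat on bonus): 32.21% × $1,500.00 = $483.15
Total regional income tax: $2,404.01 + $483.15 = $2,887.16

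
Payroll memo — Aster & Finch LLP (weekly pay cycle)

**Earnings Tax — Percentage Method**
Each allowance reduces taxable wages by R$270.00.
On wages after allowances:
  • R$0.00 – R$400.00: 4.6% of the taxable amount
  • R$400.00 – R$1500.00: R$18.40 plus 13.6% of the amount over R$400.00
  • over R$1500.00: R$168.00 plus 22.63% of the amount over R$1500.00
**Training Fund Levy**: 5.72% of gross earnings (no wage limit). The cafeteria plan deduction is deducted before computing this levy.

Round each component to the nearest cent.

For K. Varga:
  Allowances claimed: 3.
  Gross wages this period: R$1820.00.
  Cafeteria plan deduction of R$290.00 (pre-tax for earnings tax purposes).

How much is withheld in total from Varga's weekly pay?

Earnings Tax: taxable = R$1820.00 − R$290.00 − 3×R$270.00 = R$720.00
  R$18.40 + 13.6% × (R$720.00 − R$400.00) = R$18.40 + 13.6% × R$320.00 = R$61.92
Training Fund Levy: 5.72% × R$1530.00 = R$87.52
Total: R$61.92 + R$87.52 = R$149.44

R$149.44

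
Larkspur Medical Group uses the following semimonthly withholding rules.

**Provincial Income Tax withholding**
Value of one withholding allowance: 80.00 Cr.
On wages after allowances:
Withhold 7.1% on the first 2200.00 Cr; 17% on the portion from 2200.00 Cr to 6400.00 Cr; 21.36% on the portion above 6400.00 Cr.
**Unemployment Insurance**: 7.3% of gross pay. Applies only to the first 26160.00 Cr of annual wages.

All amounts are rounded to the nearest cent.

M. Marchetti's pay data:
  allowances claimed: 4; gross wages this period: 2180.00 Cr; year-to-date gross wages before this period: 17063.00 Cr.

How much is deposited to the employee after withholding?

1888.80 Cr

Provincial Income Tax: taxable = 2180.00 Cr − 4×80.00 Cr = 1860.00 Cr
  7.1% × 1860.00 Cr = 132.06 Cr
Unemployment Insurance: 7.3% × 2180.00 Cr = 159.14 Cr
Total withheld: 132.06 Cr + 159.14 Cr = 291.20 Cr
Net pay: 2180.00 Cr − 291.20 Cr = 1888.80 Cr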